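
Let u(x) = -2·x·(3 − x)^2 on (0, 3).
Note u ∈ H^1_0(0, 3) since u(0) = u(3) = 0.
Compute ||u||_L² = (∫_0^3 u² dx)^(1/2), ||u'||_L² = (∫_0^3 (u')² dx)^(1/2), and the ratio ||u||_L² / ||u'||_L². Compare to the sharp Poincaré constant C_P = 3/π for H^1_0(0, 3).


||u||_L² / ||u'||_L² = 3*sqrt(14)/14 < C_P = 3/π.

u(x) = -2·x·(3 − x)^2, so u'(x) = 6*(1 - x)*(x - 3).
u(x) = -2·x·(3 − x)^2 vanishes at x = 0 and x = 3, so u ∈ H^1_0(0, 3). Differentiate via the product rule and integrate the resulting polynomials term by term.
  ∫_0^3 u² dx = ∫_0^3 (4*x^6 - 48*x^5 + 216*x^4 - 432*x^3 + 324*x^2) dx. Term by term:
    ∫_0^3 4*x^6 dx = 8748/7;  ∫_0^3 -48*x^5 dx = -5832;  ∫_0^3 216*x^4 dx = 52488/5;
    ∫_0^3 -432*x^3 dx = -8748;  ∫_0^3 324*x^2 dx = 2916.
  Sum: 8748/7 − 5832 + 52488/5 − 8748 + 2916 = 2916/35.
  ∫_0^3 (u')² dx = ∫_0^3 (36*x^4 - 288*x^3 + 792*x^2 - 864*x + 324) dx. Term by term:
    ∫_0^3 36*x^4 dx = 8748/5;  ∫_0^3 -288*x^3 dx = -5832;  ∫_0^3 792*x^2 dx = 7128;
    ∫_0^3 -864*x dx = -3888;  ∫_0^3 324 dx = 972.
  Sum: 8748/5 − 5832 + 7128 − 3888 + 972 = 648/5.
∫_0^3 u² dx = 2916/35, so ||u||_L² = 54*sqrt(35)/35.
∫_0^3 (u')² dx = 648/5, so ||u'||_L² = 18*sqrt(10)/5.
Ratio ||u||_L² / ||u'||_L² = 3*sqrt(14)/14.
Sharp Poincaré constant on H^1_0(0, 3) is C_P = L/π = 3/π, achieved by sin(π/3·x).
A polynomial bump cannot attain the sharp Poincaré constant (only the first sine eigenfunction does), so the ratio is strictly less than C_P, consistent with ||u||_L² ≤ C_P ||u'||_L².


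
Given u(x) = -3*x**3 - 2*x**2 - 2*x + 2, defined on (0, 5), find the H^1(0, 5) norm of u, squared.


||u||_{H^1}^2 = 1435605/7

The H^1 norm (squared) on an interval (0, L) is
  ||u||_{H^1}^2 = ∫_0^L u(x)^2 dx + ∫_0^L u'(x)^2 dx.
Compute u'(x) = -9*x**2 - 4*x - 2.
Then u(x)^2 = 9*x**6 + 12*x**5 + 16*x**4 - 4*x**3 - 4*x**2 - 8*x + 4 and u'(x)^2 = 81*x**4 + 72*x**3 + 52*x**2 + 16*x + 4.
Integrate each monomial from 0 to 5 using ∫_0^5 c·x^n dx = c·5^(n+1)/(n+1):
  ∫_0^5 u(x)^2 dx = ∫_0^5 (9*x^6 + 12*x^5 + 16*x^4 - 4*x^3 - 4*x^2 - 8*x + 4) dx. Term by term:
    ∫_0^5 9*x^6 dx = 703125/7;  ∫_0^5 12*x^5 dx = 31250;  ∫_0^5 16*x^4 dx = 10000;
    ∫_0^5 -4*x^3 dx = -625;  ∫_0^5 -4*x^2 dx = -500/3;  ∫_0^5 -8*x dx = -100;
    ∫_0^5 4 dx = 20.
  Sum: 703125/7 + 31250 + 10000 − 625 − 500/3 − 100 + 20 = 2957320/21.
  ∫_0^5 u'(x)^2 dx = ∫_0^5 (81*x^4 + 72*x^3 + 52*x^2 + 16*x + 4) dx. Term by term:
    ∫_0^5 81*x^4 dx = 50625;  ∫_0^5 72*x^3 dx = 11250;  ∫_0^5 52*x^2 dx = 6500/3;
    ∫_0^5 16*x dx = 200;  ∫_0^5 4 dx = 20.
  Sum: 50625 + 11250 + 6500/3 + 200 + 20 = 192785/3.
Adding: ||u||_{H^1}^2 = 2957320/21 + 192785/3 = 1435605/7.


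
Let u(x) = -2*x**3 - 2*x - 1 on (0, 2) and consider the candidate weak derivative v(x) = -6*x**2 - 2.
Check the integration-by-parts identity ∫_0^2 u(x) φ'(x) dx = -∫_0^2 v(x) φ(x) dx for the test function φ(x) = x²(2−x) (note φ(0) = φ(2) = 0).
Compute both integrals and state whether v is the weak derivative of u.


LHS = 232/15, RHS = 232/15. Yes, v = u' weakly.

u(x) = -2*x**3 - 2*x - 1, classical derivative u'(x) = -6*x**2 - 2.
φ(x) = x²(2−x), so φ'(x) = x*(4 - 3*x).
Note φ(0) = φ(2) = 0, so the boundary term u·φ vanishes.
LHS = ∫_0^2 u(x) φ'(x) dx = ∫_0^2 (6*x^5 - 8*x^4 + 6*x^3 - 5*x^2 - 4*x) dx. Term by term:
  ∫_0^2 6*x^5 dx = 64;  ∫_0^2 -8*x^4 dx = -256/5;  ∫_0^2 6*x^3 dx = 24;
  ∫_0^2 -5*x^2 dx = -40/3;  ∫_0^2 -4*x dx = -8.
Sum: 64 − 256/5 + 24 − 40/3 − 8 = 232/15.
So LHS = 232/15.
∫_0^2 v(x) φ(x) dx = ∫_0^2 (6*x^5 - 12*x^4 + 2*x^3 - 4*x^2) dx. Term by term:
  ∫_0^2 6*x^5 dx = 64;  ∫_0^2 -12*x^4 dx = -384/5;  ∫_0^2 2*x^3 dx = 8;
  ∫_0^2 -4*x^2 dx = -32/3.
Sum: 64 − 384/5 + 8 − 32/3 = -232/15.
So RHS = -∫_0^2 v(x) φ(x) dx = 232/15.
LHS = RHS, so the identity holds for this test φ.
Moreover u is smooth here and v(x) = u'(x) = -6*x**2 - 2 pointwise, so the identity holds for every test function. Hence v is the weak derivative of u.


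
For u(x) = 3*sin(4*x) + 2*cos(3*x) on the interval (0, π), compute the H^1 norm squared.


||u||_{H^1(0,π)}^2 = 960/7 + 193*π/2

u'(x) = -6*sin(3*x) + 12*cos(4*x).
Expand u² and (u')² and integrate term by term on (0, π), using: for integers n ≥ 1, ∫_0^π sin²(nx) dx = ∫_0^π cos²(nx) dx = π/2; for n ≠ n', ∫_0^π sin(nx)sin(n'x) dx = ∫_0^π cos(nx)cos(n'x) dx = 0; and by product-to-sum, ∫_0^π sin(nx)cos(n'x) dx = ½∫_0^π [sin((n+n')x) + sin((n−n')x)] dx, which is 0 when n+n' is even and 2n/(n²−n'²) when n+n' is odd (it need not vanish on (0, π)).
  u² squared terms: (2)²·∫cos(3x)² dx = 4·π/2 = 2*π;  (3)²·∫sin(4x)² dx = 9·π/2 = 9*π/2.
  u² cross terms: 2·(2)·(3)·∫cos(3x)·sin(4x) dx = 12·(8/7) = 96/7.
  So ∫_0^π u² dx = 2*π + 9*π/2 + 96/7 = 96/7 + 13*π/2.
  (u')² squared terms: (-6)²·∫sin(3x)² dx = 36·π/2 = 18*π;  (12)²·∫cos(4x)² dx = 144·π/2 = 72*π.
  (u')² cross terms: 2·(-6)·(12)·∫sin(3x)·cos(4x) dx = -144·(-6/7) = 864/7.
  So ∫_0^π (u')² dx = 18*π + 72*π + 864/7 = 864/7 + 90*π.
||u||_{H^1}^2 = (96/7 + 13*π/2) + (864/7 + 90*π) = 960/7 + 193*π/2.


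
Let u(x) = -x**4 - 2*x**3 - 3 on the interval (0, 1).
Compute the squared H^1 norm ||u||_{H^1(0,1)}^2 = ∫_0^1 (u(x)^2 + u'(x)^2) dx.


||u||_{H^1}^2 = 20077/630

The H^1 norm (squared) on an interval (0, L) is
  ||u||_{H^1}^2 = ∫_0^L u(x)^2 dx + ∫_0^L u'(x)^2 dx.
Compute u'(x) = -4*x**3 - 6*x**2.
Then u(x)^2 = x**8 + 4*x**7 + 4*x**6 + 6*x**4 + 12*x**3 + 9 and u'(x)^2 = 16*x**6 + 48*x**5 + 36*x**4.
Integrate each monomial from 0 to 1 using ∫_0^1 c·x^n dx = c·1^(n+1)/(n+1):
  ∫_0^1 u(x)^2 dx = ∫_0^1 (x^8 + 4*x^7 + 4*x^6 + 6*x^4 + 12*x^3 + 9) dx. Term by term:
    ∫_0^1 x^8 dx = 1/9;  ∫_0^1 4*x^7 dx = 1/2;  ∫_0^1 4*x^6 dx = 4/7;
    ∫_0^1 6*x^4 dx = 6/5;  ∫_0^1 12*x^3 dx = 3;  ∫_0^1 9 dx = 9.
  Sum: 1/9 + 1/2 + 4/7 + 6/5 + 3 + 9 = 9061/630.
  ∫_0^1 u'(x)^2 dx = ∫_0^1 (16*x^6 + 48*x^5 + 36*x^4) dx. Term by term:
    ∫_0^1 16*x^6 dx = 16/7;  ∫_0^1 48*x^5 dx = 8;  ∫_0^1 36*x^4 dx = 36/5.
  Sum: 16/7 + 8 + 36/5 = 612/35.
Adding: ||u||_{H^1}^2 = 9061/630 + 612/35 = 20077/630.


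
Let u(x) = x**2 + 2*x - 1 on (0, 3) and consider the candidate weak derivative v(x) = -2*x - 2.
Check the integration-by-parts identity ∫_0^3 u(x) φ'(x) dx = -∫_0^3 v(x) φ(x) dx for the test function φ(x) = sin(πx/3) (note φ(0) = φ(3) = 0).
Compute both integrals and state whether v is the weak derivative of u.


LHS = -30/π, RHS = 30/π. No, v is not the weak derivative of u.

u(x) = x**2 + 2*x - 1, classical derivative u'(x) = 2*x + 2.
φ(x) = sin(πx/3), so φ'(x) = π*cos(π*x/3)/3.
Note φ(0) = φ(3) = 0, so the boundary term u·φ vanishes.
LHS = ∫_0^3 u(x) φ'(x) dx = ∫_0^3 (π*x^2*cos(π*x/3)/3 + 2*π*x*cos(π*x/3)/3 - π*cos(π*x/3)/3) dx. Term by term:
  ∫_0^3 -π*cos(π*x/3)/3 dx = 0;  ∫_0^3 π*x^2*cos(π*x/3)/3 dx = -18/π;  ∫_0^3 2*π*x*cos(π*x/3)/3 dx = -12/π.
Sum: 0 − 18/π − 12/π = -30/π.
So LHS = -30/π.
∫_0^3 v(x) φ(x) dx = ∫_0^3 (-2*x*sin(π*x/3) - 2*sin(π*x/3)) dx. Term by term:
  ∫_0^3 -2*sin(π*x/3) dx = -12/π;  ∫_0^3 -2*x*sin(π*x/3) dx = -18/π.
Sum: -12/π − 18/π = -30/π.
So RHS = -∫_0^3 v(x) φ(x) dx = 30/π.
LHS − RHS = -60/π ≠ 0, so the identity fails.
(For a valid weak derivative the identity must hold for EVERY test function, in particular this one. The failure shows v is NOT the weak derivative of u.)
Correct weak derivative would be u'(x) = 2*x + 2.


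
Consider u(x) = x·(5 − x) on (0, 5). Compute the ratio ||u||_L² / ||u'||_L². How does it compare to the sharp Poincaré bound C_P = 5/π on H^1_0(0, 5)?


||u||_L² / ||u'||_L² = sqrt(10)/2 < C_P = 5/π.

u(x) = x·(5 − x), so u'(x) = 5 - 2*x.
u(x) = x·(5 − x) vanishes at x = 0 and x = 5, so u ∈ H^1_0(0, 5). Differentiate via the product rule and integrate the resulting polynomials term by term.
  ∫_0^5 u² dx = ∫_0^5 (x^4 - 10*x^3 + 25*x^2) dx. Term by term:
    ∫_0^5 x^4 dx = 625;  ∫_0^5 -10*x^3 dx = -3125/2;  ∫_0^5 25*x^2 dx = 3125/3.
  Sum: 625 − 3125/2 + 3125/3 = 625/6.
  ∫_0^5 (u')² dx = ∫_0^5 (4*x^2 - 20*x + 25) dx. Term by term:
    ∫_0^5 4*x^2 dx = 500/3;  ∫_0^5 -20*x dx = -250;  ∫_0^5 25 dx = 125.
  Sum: 500/3 − 250 + 125 = 125/3.
∫_0^5 u² dx = 625/6, so ||u||_L² = 25*sqrt(6)/6.
∫_0^5 (u')² dx = 125/3, so ||u'||_L² = 5*sqrt(15)/3.
Ratio ||u||_L² / ||u'||_L² = sqrt(10)/2.
Sharp Poincaré constant on H^1_0(0, 5) is C_P = L/π = 5/π, achieved by sin(π/5·x).
A polynomial bump cannot attain the sharp Poincaré constant (only the first sine eigenfunction does), so the ratio is strictly less than C_P, consistent with ||u||_L² ≤ C_P ||u'||_L².


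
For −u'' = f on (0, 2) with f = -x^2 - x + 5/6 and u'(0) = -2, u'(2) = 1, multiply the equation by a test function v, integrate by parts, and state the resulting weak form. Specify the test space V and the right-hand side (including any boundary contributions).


V = H^1(0, 2) (v unrestricted at boundary; u is determined up to an additive constant); weak form: ∫_0^2 u'v' dx = ∫_0^2 (-x^2 - x + 5/6) v dx + v(2) + 2·v(0) for all v ∈ V.

Multiply both sides by a test function v and integrate from 0 to 2:
  ∫_0^2 −u''(x) v(x) dx = ∫_0^2 f(x) v(x) dx.
Integrate the LHS by parts once:
  ∫_0^2 −u'' v dx = −[u'(x) v(x)]_0^2 + ∫_0^2 u'(x) v'(x) dx.
Thus ∫_0^2 u'(x) v'(x) dx = ∫_0^2 f(x) v(x) dx + [u'(x) v(x)]_0^2.
Choose V so that boundary terms are either known or forced to vanish.
u has inhomogeneous Neumann u'(0) = -2, u'(2) = 1. [u' v]_0^2 = (1)·v(2) − (-2)·v(0) = v(2) + 2·v(0). Take V = H^1(0, 2); boundary term becomes part of RHS.
Weak formulation: find u (satisfying any essential BC) such that ∫_0^2 u'(x) v'(x) dx = ∫_0^2 f v dx + v(2) + 2·v(0) for all v ∈ V (Neumann data are natural BCs: they enter the RHS as boundary terms).
Substituting f(x) = -x^2 - x + 5/6, the right-hand side is ∫_0^2 (-x^2 - x + 5/6) v dx + v(2) + 2·v(0).
Compatibility check (pure Neumann): taking v ≡ 1 ∈ V gives 0 = ∫_0^2 f dx + (1) − (-2), i.e. ∫_0^2 f dx must equal u'(0) − u'(2) = -3. Indeed ∫_0^2 (-x^2 - x + 5/6) dx = -3, so the data are compatible. The solution is then unique only up to an additive constant (fix it e.g. by requiring ∫_0^2 u dx = 0).


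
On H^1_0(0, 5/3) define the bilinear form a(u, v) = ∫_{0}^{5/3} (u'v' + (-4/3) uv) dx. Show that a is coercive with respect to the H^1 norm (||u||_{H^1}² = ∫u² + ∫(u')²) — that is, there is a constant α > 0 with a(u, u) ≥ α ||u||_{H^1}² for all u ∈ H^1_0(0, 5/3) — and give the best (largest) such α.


α = (-100 + 27*π^2)/(3*(25 + 9*π^2))

Coercivity of a(·,·) on H^1_0(0, 5/3) means a(u, u) ≥ α ||u||_{H^1}² for every u ∈ H^1_0.
The interval has length L = 5/3, and Poincaré/coercivity depend only on L. Here a(u, u) = ∫(u')² + (-4/3)·∫u².
Here c = -4/3 < 0 with |c| < (π/L)² = 9*π^2/25, so coercivity still holds. The condition a(u,u) ≥ α||u||_{H^1}² reads (1−α)∫(u')² ≥ (α−c)∫u². Any admissible α is ≤ 1 (rapidly oscillating u have ∫u²/∫(u')² → 0), and α = 1 would force 0 ≥ (1−c)∫u², impossible since c < 1; so 1−α > 0. By the sharp Poincaré inequality on H^1_0 of an interval of length L, ∫(u')² ≥ (π/L)²∫u² with equality for the first sine mode sin(π(x−x₀)/L) (x₀ the left endpoint), so the inequality holds for all u iff (1−α)(π/L)² ≥ α − c, i.e. α ≤ ((π/L)² + c)/((π/L)² + 1) = (1 + c(L/π)²)/(1 + (L/π)²). (Direct route, valid since c ≤ 0: Poincaré gives c∫u² ≥ c(L/π)²∫(u')², so a(u,u) ≥ (1 + c(L/π)²)∫(u')², while ||u||_{H^1}² ≤ (1 + (L/π)²)∫(u')²; dividing yields the same α.) With (π/L)² = 9*π^2/25 and c = -4/3, the largest admissible constant is α = ((π/L)² + c)/((π/L)² + 1).
Simplifying, α = (-100 + 27*π^2)/(3*(25 + 9*π^2)).


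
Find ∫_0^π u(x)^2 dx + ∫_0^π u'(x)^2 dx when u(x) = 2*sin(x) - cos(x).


||u||_{H^1(0,π)}^2 = 5*π

u'(x) = sin(x) + 2*cos(x).
Expand u² and (u')² and integrate term by term on (0, π), using: for integers n ≥ 1, ∫_0^π sin²(nx) dx = ∫_0^π cos²(nx) dx = π/2; for n ≠ n', ∫_0^π sin(nx)sin(n'x) dx = ∫_0^π cos(nx)cos(n'x) dx = 0; and by product-to-sum, ∫_0^π sin(nx)cos(n'x) dx = ½∫_0^π [sin((n+n')x) + sin((n−n')x)] dx, which is 0 when n+n' is even and 2n/(n²−n'²) when n+n' is odd (it need not vanish on (0, π)).
  u² squared terms: (-1)²·∫cos(x)² dx = 1·π/2 = π/2;  (2)²·∫sin(x)² dx = 4·π/2 = 2*π.
  u² cross terms: 2·(-1)·(2)·∫cos(x)·sin(x) dx = -4·(0) = 0.
  So ∫_0^π u² dx = π/2 + 2*π + 0 = 5*π/2.
  (u')² squared terms: (2)²·∫cos(x)² dx = 4·π/2 = 2*π;  (1)²·∫sin(x)² dx = 1·π/2 = π/2.
  (u')² cross terms: 2·(2)·(1)·∫cos(x)·sin(x) dx = 4·(0) = 0.
  So ∫_0^π (u')² dx = 2*π + π/2 + 0 = 5*π/2.
||u||_{H^1}^2 = (5*π/2) + (5*π/2) = 5*π.


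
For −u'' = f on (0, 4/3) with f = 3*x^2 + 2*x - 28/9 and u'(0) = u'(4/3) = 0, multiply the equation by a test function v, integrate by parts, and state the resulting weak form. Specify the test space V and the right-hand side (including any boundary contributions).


V = H^1(0, 4/3) (no boundary constraint on v; u is determined up to an additive constant); weak form: ∫_0^4/3 u'v' dx = ∫_0^4/3 (3*x^2 + 2*x - 28/9) v dx for all v ∈ V.

Multiply both sides by a test function v and integrate from 0 to 4/3:
  ∫_0^4/3 −u''(x) v(x) dx = ∫_0^4/3 f(x) v(x) dx.
Integrate the LHS by parts once:
  ∫_0^4/3 −u'' v dx = −[u'(x) v(x)]_0^4/3 + ∫_0^4/3 u'(x) v'(x) dx.
Thus ∫_0^4/3 u'(x) v'(x) dx = ∫_0^4/3 f(x) v(x) dx + [u'(x) v(x)]_0^4/3.
Choose V so that boundary terms are either known or forced to vanish.
u has homogeneous Neumann: u'(0) = u'(4/3) = 0. So [u' v]_0^4/3 = 0·v(4/3) − 0·v(0) = 0 for any v; take V = H^1(0, 4/3).
Weak formulation: find u (satisfying any essential BC) such that ∫_0^4/3 u'(x) v'(x) dx = ∫_0^4/3 f v dx for all v ∈ V (homogeneous Neumann, so boundary terms vanish).
Substituting f(x) = 3*x^2 + 2*x - 28/9, the right-hand side is ∫_0^4/3 (3*x^2 + 2*x - 28/9) v dx.
Compatibility check (pure Neumann): taking v ≡ 1 ∈ V gives 0 = ∫_0^4/3 f dx + (0) − (0), i.e. ∫_0^4/3 f dx must equal u'(0) − u'(4/3) = 0. Indeed ∫_0^4/3 (3*x^2 + 2*x - 28/9) dx = 0, so the data are compatible. The solution is then unique only up to an additive constant (fix it e.g. by requiring ∫_0^4/3 u dx = 0).


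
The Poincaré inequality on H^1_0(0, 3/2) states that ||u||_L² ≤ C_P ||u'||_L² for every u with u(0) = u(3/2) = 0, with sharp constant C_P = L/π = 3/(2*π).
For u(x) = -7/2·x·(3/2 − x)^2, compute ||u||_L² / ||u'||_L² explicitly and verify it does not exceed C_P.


||u||_L² / ||u'||_L² = 3*sqrt(14)/28 < C_P = 3/(2*π).

u(x) = -7/2·x·(3/2 − x)^2, so u'(x) = -21*x^2/2 + 21*x - 63/8.
u(x) = -7/2·x·(3/2 − x)^2 vanishes at x = 0 and x = 3/2, so u ∈ H^1_0(0, 3/2). Differentiate via the product rule and integrate the resulting polynomials term by term.
  ∫_0^3/2 u² dx = ∫_0^3/2 (49*x^6/4 - 147*x^5/2 + 1323*x^4/8 - 1323*x^3/8 + 3969*x^2/64) dx. Term by term:
    ∫_0^3/2 49*x^6/4 dx = 15309/512;  ∫_0^3/2 -147*x^5/2 dx = -35721/256;  ∫_0^3/2 1323*x^4/8 dx = 321489/1280;
    ∫_0^3/2 -1323*x^3/8 dx = -107163/512;  ∫_0^3/2 3969*x^2/64 dx = 35721/512.
  Sum: 15309/512 − 35721/256 + 321489/1280 − 107163/512 + 35721/512 = 5103/2560.
  ∫_0^3/2 (u')² dx = ∫_0^3/2 (441*x^4/4 - 441*x^3 + 4851*x^2/8 - 1323*x/4 + 3969/64) dx. Term by term:
    ∫_0^3/2 441*x^4/4 dx = 107163/640;  ∫_0^3/2 -441*x^3 dx = -35721/64;  ∫_0^3/2 4851*x^2/8 dx = 43659/64;
    ∫_0^3/2 -1323*x/4 dx = -11907/32;  ∫_0^3/2 3969/64 dx = 11907/128.
  Sum: 107163/640 − 35721/64 + 43659/64 − 11907/32 + 11907/128 = 3969/320.
∫_0^3/2 u² dx = 5103/2560, so ||u||_L² = 27*sqrt(70)/160.
∫_0^3/2 (u')² dx = 3969/320, so ||u'||_L² = 63*sqrt(5)/40.
Ratio ||u||_L² / ||u'||_L² = 3*sqrt(14)/28.
Sharp Poincaré constant on H^1_0(0, 3/2) is C_P = L/π = 3/(2*π), achieved by sin(2*π/3·x).
A polynomial bump cannot attain the sharp Poincaré constant (only the first sine eigenfunction does), so the ratio is strictly less than C_P, consistent with ||u||_L² ≤ C_P ||u'||_L².


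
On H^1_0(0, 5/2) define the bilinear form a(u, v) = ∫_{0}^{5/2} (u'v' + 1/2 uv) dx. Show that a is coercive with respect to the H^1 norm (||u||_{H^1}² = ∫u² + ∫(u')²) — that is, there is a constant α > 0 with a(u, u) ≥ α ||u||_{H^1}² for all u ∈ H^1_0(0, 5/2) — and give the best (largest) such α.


α = (25 + 8*π^2)/(2*(25 + 4*π^2))

Coercivity of a(·,·) on H^1_0(0, 5/2) means a(u, u) ≥ α ||u||_{H^1}² for every u ∈ H^1_0.
The interval has length L = 5/2, and Poincaré/coercivity depend only on L. Here a(u, u) = ∫(u')² + (1/2)·∫u².
Here 0 < c = 1/2 < 1. The condition a(u,u) ≥ α||u||_{H^1}² reads (1−α)∫(u')² ≥ (α−c)∫u². Any admissible α is ≤ 1 (rapidly oscillating u have ∫u²/∫(u')² → 0), and α = 1 would force 0 ≥ (1−c)∫u², impossible since c < 1; so 1−α > 0. By the sharp Poincaré inequality on H^1_0 of an interval of length L, ∫(u')² ≥ (π/L)²∫u² with equality for the first sine mode sin(π(x−x₀)/L) (x₀ the left endpoint), so the inequality holds for all u iff (1−α)(π/L)² ≥ α − c, i.e. α ≤ ((π/L)² + c)/((π/L)² + 1) = (1 + c(L/π)²)/(1 + (L/π)²). With (π/L)² = 4*π^2/25 and c = 1/2, the largest admissible constant is α = ((π/L)² + c)/((π/L)² + 1).
Simplifying, α = (25 + 8*π^2)/(2*(25 + 4*π^2)).


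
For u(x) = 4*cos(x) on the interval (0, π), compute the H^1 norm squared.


||u||_{H^1(0,π)}^2 = 16*π

u'(x) = -4*sin(x).
Expand u² and (u')² and integrate term by term on (0, π), using: for integers n ≥ 1, ∫_0^π sin²(nx) dx = ∫_0^π cos²(nx) dx = π/2; for n ≠ n', ∫_0^π sin(nx)sin(n'x) dx = ∫_0^π cos(nx)cos(n'x) dx = 0; and by product-to-sum, ∫_0^π sin(nx)cos(n'x) dx = ½∫_0^π [sin((n+n')x) + sin((n−n')x)] dx, which is 0 when n+n' is even and 2n/(n²−n'²) when n+n' is odd (it need not vanish on (0, π)).
  u² squared terms: (4)²·∫cos(x)² dx = 16·π/2 = 8*π.
  So ∫_0^π u² dx = 8*π.
  (u')² squared terms: (-4)²·∫sin(x)² dx = 16·π/2 = 8*π.
  So ∫_0^π (u')² dx = 8*π.
||u||_{H^1}^2 = (8*π) + (8*π) = 16*π.


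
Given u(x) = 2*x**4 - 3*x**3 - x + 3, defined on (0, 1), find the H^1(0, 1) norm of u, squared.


||u||_{H^1}^2 = 2942/315

The H^1 norm (squared) on an interval (0, L) is
  ||u||_{H^1}^2 = ∫_0^L u(x)^2 dx + ∫_0^L u'(x)^2 dx.
Compute u'(x) = 8*x**3 - 9*x**2 - 1.
Then u(x)^2 = 4*x**8 - 12*x**7 + 9*x**6 - 4*x**5 + 18*x**4 - 18*x**3 + x**2 - 6*x + 9 and u'(x)^2 = 64*x**6 - 144*x**5 + 81*x**4 - 16*x**3 + 18*x**2 + 1.
Integrate each monomial from 0 to 1 using ∫_0^1 c·x^n dx = c·1^(n+1)/(n+1):
  ∫_0^1 u(x)^2 dx = ∫_0^1 (4*x^8 - 12*x^7 + 9*x^6 - 4*x^5 + 18*x^4 - 18*x^3 + x^2 - 6*x + 9) dx. Term by term:
    ∫_0^1 4*x^8 dx = 4/9;  ∫_0^1 -12*x^7 dx = -3/2;  ∫_0^1 9*x^6 dx = 9/7;
    ∫_0^1 -4*x^5 dx = -2/3;  ∫_0^1 18*x^4 dx = 18/5;  ∫_0^1 -18*x^3 dx = -9/2;
    ∫_0^1 x^2 dx = 1/3;  ∫_0^1 -6*x dx = -3;  ∫_0^1 9 dx = 9.
  Sum: 4/9 − 3/2 + 9/7 − 2/3 + 18/5 − 9/2 + 1/3 − 3 + 9 = 1574/315.
  ∫_0^1 u'(x)^2 dx = ∫_0^1 (64*x^6 - 144*x^5 + 81*x^4 - 16*x^3 + 18*x^2 + 1) dx. Term by term:
    ∫_0^1 64*x^6 dx = 64/7;  ∫_0^1 -144*x^5 dx = -24;  ∫_0^1 81*x^4 dx = 81/5;
    ∫_0^1 -16*x^3 dx = -4;  ∫_0^1 18*x^2 dx = 6;  ∫_0^1 1 dx = 1.
  Sum: 64/7 − 24 + 81/5 − 4 + 6 + 1 = 152/35.
Adding: ||u||_{H^1}^2 = 1574/315 + 152/35 = 2942/315.


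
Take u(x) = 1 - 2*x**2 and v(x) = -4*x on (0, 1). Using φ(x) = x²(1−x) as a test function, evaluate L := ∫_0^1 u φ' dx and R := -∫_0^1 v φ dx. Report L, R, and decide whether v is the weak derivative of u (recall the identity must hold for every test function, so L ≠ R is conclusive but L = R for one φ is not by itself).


LHS = 1/5, RHS = 1/5. Yes, v = u' weakly.

u(x) = 1 - 2*x**2, classical derivative u'(x) = -4*x.
φ(x) = x²(1−x), so φ'(x) = x*(2 - 3*x).
Note φ(0) = φ(1) = 0, so the boundary term u·φ vanishes.
LHS = ∫_0^1 u(x) φ'(x) dx = ∫_0^1 (6*x^4 - 4*x^3 - 3*x^2 + 2*x) dx. Term by term:
  ∫_0^1 6*x^4 dx = 6/5;  ∫_0^1 -4*x^3 dx = -1;  ∫_0^1 -3*x^2 dx = -1;
  ∫_0^1 2*x dx = 1.
Sum: 6/5 − 1 − 1 + 1 = 1/5.
So LHS = 1/5.
∫_0^1 v(x) φ(x) dx = ∫_0^1 (4*x^4 - 4*x^3) dx. Term by term:
  ∫_0^1 4*x^4 dx = 4/5;  ∫_0^1 -4*x^3 dx = -1.
Sum: 4/5 − 1 = -1/5.
So RHS = -∫_0^1 v(x) φ(x) dx = 1/5.
LHS = RHS, so the identity holds for this test φ.
Moreover u is smooth here and v(x) = u'(x) = -4*x pointwise, so the identity holds for every test function. Hence v is the weak derivative of u.


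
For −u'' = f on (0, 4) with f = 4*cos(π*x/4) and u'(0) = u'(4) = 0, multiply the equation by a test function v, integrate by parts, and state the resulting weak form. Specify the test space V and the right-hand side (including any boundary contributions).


V = H^1(0, 4) (no boundary constraint on v; u is determined up to an additive constant); weak form: ∫_0^4 u'v' dx = ∫_0^4 (4*cos(π*x/4)) v dx for all v ∈ V.

Multiply both sides by a test function v and integrate from 0 to 4:
  ∫_0^4 −u''(x) v(x) dx = ∫_0^4 f(x) v(x) dx.
Integrate the LHS by parts once:
  ∫_0^4 −u'' v dx = −[u'(x) v(x)]_0^4 + ∫_0^4 u'(x) v'(x) dx.
Thus ∫_0^4 u'(x) v'(x) dx = ∫_0^4 f(x) v(x) dx + [u'(x) v(x)]_0^4.
Choose V so that boundary terms are either known or forced to vanish.
u has homogeneous Neumann: u'(0) = u'(4) = 0. So [u' v]_0^4 = 0·v(4) − 0·v(0) = 0 for any v; take V = H^1(0, 4).
Weak formulation: find u (satisfying any essential BC) such that ∫_0^4 u'(x) v'(x) dx = ∫_0^4 f v dx for all v ∈ V (homogeneous Neumann, so boundary terms vanish).
Substituting f(x) = 4*cos(π*x/4), the right-hand side is ∫_0^4 (4*cos(π*x/4)) v dx.
Compatibility check (pure Neumann): taking v ≡ 1 ∈ V gives 0 = ∫_0^4 f dx + (0) − (0), i.e. ∫_0^4 f dx must equal u'(0) − u'(4) = 0. Indeed ∫_0^4 (4*cos(π*x/4)) dx = 0, so the data are compatible. The solution is then unique only up to an additive constant (fix it e.g. by requiring ∫_0^4 u dx = 0).


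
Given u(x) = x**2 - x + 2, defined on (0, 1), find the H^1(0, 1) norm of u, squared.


||u||_{H^1}^2 = 37/10

The H^1 norm (squared) on an interval (0, L) is
  ||u||_{H^1}^2 = ∫_0^L u(x)^2 dx + ∫_0^L u'(x)^2 dx.
Compute u'(x) = 2*x - 1.
Then u(x)^2 = x**4 - 2*x**3 + 5*x**2 - 4*x + 4 and u'(x)^2 = 4*x**2 - 4*x + 1.
Integrate each monomial from 0 to 1 using ∫_0^1 c·x^n dx = c·1^(n+1)/(n+1):
  ∫_0^1 u(x)^2 dx = ∫_0^1 (x^4 - 2*x^3 + 5*x^2 - 4*x + 4) dx. Term by term:
    ∫_0^1 x^4 dx = 1/5;  ∫_0^1 -2*x^3 dx = -1/2;  ∫_0^1 5*x^2 dx = 5/3;
    ∫_0^1 -4*x dx = -2;  ∫_0^1 4 dx = 4.
  Sum: 1/5 − 1/2 + 5/3 − 2 + 4 = 101/30.
  ∫_0^1 u'(x)^2 dx = ∫_0^1 (4*x^2 - 4*x + 1) dx. Term by term:
    ∫_0^1 4*x^2 dx = 4/3;  ∫_0^1 -4*x dx = -2;  ∫_0^1 1 dx = 1.
  Sum: 4/3 − 2 + 1 = 1/3.
Adding: ||u||_{H^1}^2 = 101/30 + 1/3 = 37/10.


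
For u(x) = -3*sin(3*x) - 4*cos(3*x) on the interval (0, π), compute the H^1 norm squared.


||u||_{H^1(0,π)}^2 = 125*π

u'(x) = 12*sin(3*x) - 9*cos(3*x).
Expand u² and (u')² and integrate term by term on (0, π), using: for integers n ≥ 1, ∫_0^π sin²(nx) dx = ∫_0^π cos²(nx) dx = π/2; for n ≠ n', ∫_0^π sin(nx)sin(n'x) dx = ∫_0^π cos(nx)cos(n'x) dx = 0; and by product-to-sum, ∫_0^π sin(nx)cos(n'x) dx = ½∫_0^π [sin((n+n')x) + sin((n−n')x)] dx, which is 0 when n+n' is even and 2n/(n²−n'²) when n+n' is odd (it need not vanish on (0, π)).
  u² squared terms: (-4)²·∫cos(3x)² dx = 16·π/2 = 8*π;  (-3)²·∫sin(3x)² dx = 9·π/2 = 9*π/2.
  u² cross terms: 2·(-4)·(-3)·∫cos(3x)·sin(3x) dx = 24·(0) = 0.
  So ∫_0^π u² dx = 8*π + 9*π/2 + 0 = 25*π/2.
  (u')² squared terms: (-9)²·∫cos(3x)² dx = 81·π/2 = 81*π/2;  (12)²·∫sin(3x)² dx = 144·π/2 = 72*π.
  (u')² cross terms: 2·(-9)·(12)·∫cos(3x)·sin(3x) dx = -216·(0) = 0.
  So ∫_0^π (u')² dx = 81*π/2 + 72*π + 0 = 225*π/2.
||u||_{H^1}^2 = (25*π/2) + (225*π/2) = 125*π.


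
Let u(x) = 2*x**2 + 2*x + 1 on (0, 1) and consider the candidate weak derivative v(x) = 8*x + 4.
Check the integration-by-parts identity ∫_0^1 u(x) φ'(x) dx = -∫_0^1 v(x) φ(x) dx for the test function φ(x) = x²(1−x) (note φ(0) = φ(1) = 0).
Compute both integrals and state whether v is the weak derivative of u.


LHS = -11/30, RHS = -11/15. No, v is not the weak derivative of u.

u(x) = 2*x**2 + 2*x + 1, classical derivative u'(x) = 4*x + 2.
φ(x) = x²(1−x), so φ'(x) = x*(2 - 3*x).
Note φ(0) = φ(1) = 0, so the boundary term u·φ vanishes.
LHS = ∫_0^1 u(x) φ'(x) dx = ∫_0^1 (-6*x^4 - 2*x^3 + x^2 + 2*x) dx. Term by term:
  ∫_0^1 -6*x^4 dx = -6/5;  ∫_0^1 -2*x^3 dx = -1/2;  ∫_0^1 x^2 dx = 1/3;
  ∫_0^1 2*x dx = 1.
Sum: -6/5 − 1/2 + 1/3 + 1 = -11/30.
So LHS = -11/30.
∫_0^1 v(x) φ(x) dx = ∫_0^1 (-8*x^4 + 4*x^3 + 4*x^2) dx. Term by term:
  ∫_0^1 -8*x^4 dx = -8/5;  ∫_0^1 4*x^3 dx = 1;  ∫_0^1 4*x^2 dx = 4/3.
Sum: -8/5 + 1 + 4/3 = 11/15.
So RHS = -∫_0^1 v(x) φ(x) dx = -11/15.
LHS − RHS = 11/30 ≠ 0, so the identity fails.
(For a valid weak derivative the identity must hold for EVERY test function, in particular this one. The failure shows v is NOT the weak derivative of u.)
Correct weak derivative would be u'(x) = 4*x + 2.


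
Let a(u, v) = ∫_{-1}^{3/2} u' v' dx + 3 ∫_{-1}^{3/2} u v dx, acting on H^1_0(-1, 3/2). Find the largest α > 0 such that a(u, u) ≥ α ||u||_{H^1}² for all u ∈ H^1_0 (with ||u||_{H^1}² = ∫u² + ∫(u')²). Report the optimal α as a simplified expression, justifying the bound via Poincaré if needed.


α = 1

Coercivity of a(·,·) on H^1_0(-1, 3/2) means a(u, u) ≥ α ||u||_{H^1}² for every u ∈ H^1_0.
The interval has length L = 5/2, and Poincaré/coercivity depend only on L. Here a(u, u) = ∫(u')² + (3)·∫u².
Here c = 3 ≥ 1, so a(u,u) = ∫(u')² + c∫u² ≥ ∫(u')² + ∫u² = ||u||_{H^1}², i.e. α = 1 works. No larger α is possible: a(u,u) ≥ α||u||_{H^1}² means (1−α)∫(u')² ≥ (α−c)∫u², and for the modes u_n = sin(nπ(x−x₀)/L) (x₀ the left endpoint) one has ∫u_n²/∫(u_n')² = (L/(nπ))² → 0, so a(u_n,u_n)/||u_n||_{H^1}² → 1. Hence the optimal constant is α = 1.
Therefore α = 1.


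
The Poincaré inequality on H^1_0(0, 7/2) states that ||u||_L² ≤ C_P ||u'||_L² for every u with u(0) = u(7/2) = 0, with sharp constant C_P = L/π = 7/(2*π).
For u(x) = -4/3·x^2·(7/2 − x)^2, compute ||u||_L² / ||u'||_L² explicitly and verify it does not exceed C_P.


||u||_L² / ||u'||_L² = 7*sqrt(3)/12 < C_P = 7/(2*π).

u(x) = -4/3·x^2·(7/2 − x)^2, so u'(x) = 2*x*(-8*x^2 + 42*x - 49)/3.
u(x) = -4/3·x^2·(7/2 − x)^2 vanishes at x = 0 and x = 7/2, so u ∈ H^1_0(0, 7/2). Differentiate via the product rule and integrate the resulting polynomials term by term.
  ∫_0^7/2 u² dx = ∫_0^7/2 (16*x^8/9 - 224*x^7/9 + 392*x^6/3 - 2744*x^5/9 + 2401*x^4/9) dx. Term by term:
    ∫_0^7/2 16*x^8/9 dx = 40353607/2592;  ∫_0^7/2 -224*x^7/9 dx = -40353607/576;  ∫_0^7/2 392*x^6/3 dx = 5764801/48;
    ∫_0^7/2 -2744*x^5/9 dx = -40353607/432;  ∫_0^7/2 2401*x^4/9 dx = 40353607/1440.
  Sum: 40353607/2592 − 40353607/576 + 5764801/48 − 40353607/432 + 40353607/1440 = 5764801/25920.
  ∫_0^7/2 (u')² dx = ∫_0^7/2 (256*x^6/9 - 896*x^5/3 + 10192*x^4/9 - 5488*x^3/3 + 9604*x^2/9) dx. Term by term:
    ∫_0^7/2 256*x^6/9 dx = 235298/9;  ∫_0^7/2 -896*x^5/3 dx = -823543/9;  ∫_0^7/2 10192*x^4/9 dx = 10706059/90;
    ∫_0^7/2 -5488*x^3/3 dx = -823543/12;  ∫_0^7/2 9604*x^2/9 dx = 823543/54.
  Sum: 235298/9 − 823543/9 + 10706059/90 − 823543/12 + 823543/54 = 117649/540.
∫_0^7/2 u² dx = 5764801/25920, so ||u||_L² = 2401*sqrt(5)/360.
∫_0^7/2 (u')² dx = 117649/540, so ||u'||_L² = 343*sqrt(15)/90.
Ratio ||u||_L² / ||u'||_L² = 7*sqrt(3)/12.
Sharp Poincaré constant on H^1_0(0, 7/2) is C_P = L/π = 7/(2*π), achieved by sin(2*π/7·x).
A polynomial bump cannot attain the sharp Poincaré constant (only the first sine eigenfunction does), so the ratio is strictly less than C_P, consistent with ||u||_L² ≤ C_P ||u'||_L².


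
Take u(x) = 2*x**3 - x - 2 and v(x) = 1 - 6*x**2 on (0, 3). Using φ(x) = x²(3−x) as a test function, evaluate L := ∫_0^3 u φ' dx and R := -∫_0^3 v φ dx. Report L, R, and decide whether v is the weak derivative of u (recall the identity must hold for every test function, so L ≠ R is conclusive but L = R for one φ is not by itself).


LHS = -2781/20, RHS = 2781/20. No, v is not the weak derivative of u.

u(x) = 2*x**3 - x - 2, classical derivative u'(x) = 6*x**2 - 1.
φ(x) = x²(3−x), so φ'(x) = 3*x*(2 - x).
Note φ(0) = φ(3) = 0, so the boundary term u·φ vanishes.
LHS = ∫_0^3 u(x) φ'(x) dx = ∫_0^3 (-6*x^5 + 12*x^4 + 3*x^3 - 12*x) dx. Term by term:
  ∫_0^3 -6*x^5 dx = -729;  ∫_0^3 12*x^4 dx = 2916/5;  ∫_0^3 3*x^3 dx = 243/4;
  ∫_0^3 -12*x dx = -54.
Sum: -729 + 2916/5 + 243/4 − 54 = -2781/20.
So LHS = -2781/20.
∫_0^3 v(x) φ(x) dx = ∫_0^3 (6*x^5 - 18*x^4 - x^3 + 3*x^2) dx. Term by term:
  ∫_0^3 6*x^5 dx = 729;  ∫_0^3 -18*x^4 dx = -4374/5;  ∫_0^3 -x^3 dx = -81/4;
  ∫_0^3 3*x^2 dx = 27.
Sum: 729 − 4374/5 − 81/4 + 27 = -2781/20.
So RHS = -∫_0^3 v(x) φ(x) dx = 2781/20.
LHS − RHS = -2781/10 ≠ 0, so the identity fails.
(For a valid weak derivative the identity must hold for EVERY test function, in particular this one. The failure shows v is NOT the weak derivative of u.)
Correct weak derivative would be u'(x) = 6*x**2 - 1.


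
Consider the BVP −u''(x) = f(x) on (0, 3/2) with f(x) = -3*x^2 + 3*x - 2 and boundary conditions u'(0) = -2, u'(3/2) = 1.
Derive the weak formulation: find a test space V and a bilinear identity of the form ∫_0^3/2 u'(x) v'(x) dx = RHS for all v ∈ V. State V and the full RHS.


V = H^1(0, 3/2) (v unrestricted at boundary; u is determined up to an additive constant); weak form: ∫_0^3/2 u'v' dx = ∫_0^3/2 (-3*x^2 + 3*x - 2) v dx + v(3/2) + 2·v(0) for all v ∈ V.

Multiply both sides by a test function v and integrate from 0 to 3/2:
  ∫_0^3/2 −u''(x) v(x) dx = ∫_0^3/2 f(x) v(x) dx.
Integrate the LHS by parts once:
  ∫_0^3/2 −u'' v dx = −[u'(x) v(x)]_0^3/2 + ∫_0^3/2 u'(x) v'(x) dx.
Thus ∫_0^3/2 u'(x) v'(x) dx = ∫_0^3/2 f(x) v(x) dx + [u'(x) v(x)]_0^3/2.
Choose V so that boundary terms are either known or forced to vanish.
u has inhomogeneous Neumann u'(0) = -2, u'(3/2) = 1. [u' v]_0^3/2 = (1)·v(3/2) − (-2)·v(0) = v(3/2) + 2·v(0). Take V = H^1(0, 3/2); boundary term becomes part of RHS.
Weak formulation: find u (satisfying any essential BC) such that ∫_0^3/2 u'(x) v'(x) dx = ∫_0^3/2 f v dx + v(3/2) + 2·v(0) for all v ∈ V (Neumann data are natural BCs: they enter the RHS as boundary terms).
Substituting f(x) = -3*x^2 + 3*x - 2, the right-hand side is ∫_0^3/2 (-3*x^2 + 3*x - 2) v dx + v(3/2) + 2·v(0).
Compatibility check (pure Neumann): taking v ≡ 1 ∈ V gives 0 = ∫_0^3/2 f dx + (1) − (-2), i.e. ∫_0^3/2 f dx must equal u'(0) − u'(3/2) = -3. Indeed ∫_0^3/2 (-3*x^2 + 3*x - 2) dx = -3, so the data are compatible. The solution is then unique only up to an additive constant (fix it e.g. by requiring ∫_0^3/2 u dx = 0).


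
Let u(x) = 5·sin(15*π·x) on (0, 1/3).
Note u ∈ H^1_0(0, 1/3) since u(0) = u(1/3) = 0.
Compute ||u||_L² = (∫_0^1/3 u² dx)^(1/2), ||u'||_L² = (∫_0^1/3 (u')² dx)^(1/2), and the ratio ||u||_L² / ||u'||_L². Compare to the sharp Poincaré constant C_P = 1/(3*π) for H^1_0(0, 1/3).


||u||_L² / ||u'||_L² = 1/(15*π) < C_P = 1/(3*π).

u(x) = 5·sin(15*π·x), so u'(x) = 75*π*cos(15*π*x).
Writing u(x) = A·sin(kπx/L) with A = 5 and k = 5, use ∫_0^L sin²(kπx/L) dx = L/2 and ∫_0^L cos²(kπx/L) dx = L/2.
u² = 25·sin²(15*π·x) and (u')² = 5625*π^2·cos²(15*π·x), and each of sin², cos² integrates to L/2 = 1/6 over (0, 1/3).
∫_0^1/3 u² dx = 25/6, so ||u||_L² = 5*sqrt(6)/6.
∫_0^1/3 (u')² dx = 1875*π^2/2, so ||u'||_L² = 25*sqrt(6)*π/2.
Ratio ||u||_L² / ||u'||_L² = 1/(15*π).
Sharp Poincaré constant on H^1_0(0, 1/3) is C_P = L/π = 1/(3*π), achieved by sin(3*π·x).
This is the k = 5 harmonic; the ratio L/(kπ) is strictly less than C_P = L/π, consistent with the sharp inequality ||u||_L² ≤ C_P ||u'||_L².


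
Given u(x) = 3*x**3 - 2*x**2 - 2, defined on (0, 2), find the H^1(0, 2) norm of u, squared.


||u||_{H^1}^2 = 2216/7

The H^1 norm (squared) on an interval (0, L) is
  ||u||_{H^1}^2 = ∫_0^L u(x)^2 dx + ∫_0^L u'(x)^2 dx.
Compute u'(x) = 9*x**2 - 4*x.
Then u(x)^2 = 9*x**6 - 12*x**5 + 4*x**4 - 12*x**3 + 8*x**2 + 4 and u'(x)^2 = 81*x**4 - 72*x**3 + 16*x**2.
Integrate each monomial from 0 to 2 using ∫_0^2 c·x^n dx = c·2^(n+1)/(n+1):
  ∫_0^2 u(x)^2 dx = ∫_0^2 (9*x^6 - 12*x^5 + 4*x^4 - 12*x^3 + 8*x^2 + 4) dx. Term by term:
    ∫_0^2 9*x^6 dx = 1152/7;  ∫_0^2 -12*x^5 dx = -128;  ∫_0^2 4*x^4 dx = 128/5;
    ∫_0^2 -12*x^3 dx = -48;  ∫_0^2 8*x^2 dx = 64/3;  ∫_0^2 4 dx = 8.
  Sum: 1152/7 − 128 + 128/5 − 48 + 64/3 + 8 = 4568/105.
  ∫_0^2 u'(x)^2 dx = ∫_0^2 (81*x^4 - 72*x^3 + 16*x^2) dx. Term by term:
    ∫_0^2 81*x^4 dx = 2592/5;  ∫_0^2 -72*x^3 dx = -288;  ∫_0^2 16*x^2 dx = 128/3.
  Sum: 2592/5 − 288 + 128/3 = 4096/15.
Adding: ||u||_{H^1}^2 = 4568/105 + 4096/15 = 2216/7.


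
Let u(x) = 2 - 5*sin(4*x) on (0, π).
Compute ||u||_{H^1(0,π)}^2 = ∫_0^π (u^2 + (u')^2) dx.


||u||_{H^1(0,π)}^2 = 433*π/2

u'(x) = -20*cos(4*x).
Expand u² and (u')² and integrate term by term on (0, π), using: for integers n ≥ 1, ∫_0^π sin²(nx) dx = ∫_0^π cos²(nx) dx = π/2; for n ≠ n', ∫_0^π sin(nx)sin(n'x) dx = ∫_0^π cos(nx)cos(n'x) dx = 0; and by product-to-sum, ∫_0^π sin(nx)cos(n'x) dx = ½∫_0^π [sin((n+n')x) + sin((n−n')x)] dx, which is 0 when n+n' is even and 2n/(n²−n'²) when n+n' is odd (it need not vanish on (0, π)). For the constant mode: ∫_0^π 1 dx = π, ∫_0^π cos(nx) dx = 0, ∫_0^π sin(nx) dx = (1−(−1)^n)/n.
  u² squared terms: (2)²·∫1 dx = 4·π = 4*π;  (-5)²·∫sin(4x)² dx = 25·π/2 = 25*π/2.
  u² cross terms: 2·(2)·(-5)·∫1·sin(4x) dx = -20·(0) = 0.
  So ∫_0^π u² dx = 4*π + 25*π/2 + 0 = 33*π/2.
  (u')² squared terms: (-20)²·∫cos(4x)² dx = 400·π/2 = 200*π.
  So ∫_0^π (u')² dx = 200*π.
||u||_{H^1}^2 = (33*π/2) + (200*π) = 433*π/2.


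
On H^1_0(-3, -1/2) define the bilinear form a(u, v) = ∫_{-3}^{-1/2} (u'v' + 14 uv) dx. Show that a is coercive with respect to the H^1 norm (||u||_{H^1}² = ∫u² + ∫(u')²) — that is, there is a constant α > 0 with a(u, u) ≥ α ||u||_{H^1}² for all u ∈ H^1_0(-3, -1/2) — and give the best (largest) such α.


α = 1

Coercivity of a(·,·) on H^1_0(-3, -1/2) means a(u, u) ≥ α ||u||_{H^1}² for every u ∈ H^1_0.
The interval has length L = 5/2, and Poincaré/coercivity depend only on L. Here a(u, u) = ∫(u')² + (14)·∫u².
Here c = 14 ≥ 1, so a(u,u) = ∫(u')² + c∫u² ≥ ∫(u')² + ∫u² = ||u||_{H^1}², i.e. α = 1 works. No larger α is possible: a(u,u) ≥ α||u||_{H^1}² means (1−α)∫(u')² ≥ (α−c)∫u², and for the modes u_n = sin(nπ(x−x₀)/L) (x₀ the left endpoint) one has ∫u_n²/∫(u_n')² = (L/(nπ))² → 0, so a(u_n,u_n)/||u_n||_{H^1}² → 1. Hence the optimal constant is α = 1.
Therefore α = 1.


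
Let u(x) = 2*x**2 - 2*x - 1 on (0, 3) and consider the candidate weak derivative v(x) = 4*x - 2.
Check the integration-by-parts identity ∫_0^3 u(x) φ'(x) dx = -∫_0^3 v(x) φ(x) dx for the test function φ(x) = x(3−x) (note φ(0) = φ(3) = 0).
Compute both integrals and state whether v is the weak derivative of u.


LHS = -18, RHS = -18. Yes, v = u' weakly.

u(x) = 2*x**2 - 2*x - 1, classical derivative u'(x) = 4*x - 2.
φ(x) = x(3−x), so φ'(x) = 3 - 2*x.
Note φ(0) = φ(3) = 0, so the boundary term u·φ vanishes.
LHS = ∫_0^3 u(x) φ'(x) dx = ∫_0^3 (-4*x^3 + 10*x^2 - 4*x - 3) dx. Term by term:
  ∫_0^3 -4*x^3 dx = -81;  ∫_0^3 10*x^2 dx = 90;  ∫_0^3 -4*x dx = -18;
  ∫_0^3 -3 dx = -9.
Sum: -81 + 90 − 18 − 9 = -18.
So LHS = -18.
∫_0^3 v(x) φ(x) dx = ∫_0^3 (-4*x^3 + 14*x^2 - 6*x) dx. Term by term:
  ∫_0^3 -4*x^3 dx = -81;  ∫_0^3 14*x^2 dx = 126;  ∫_0^3 -6*x dx = -27.
Sum: -81 + 126 − 27 = 18.
So RHS = -∫_0^3 v(x) φ(x) dx = -18.
LHS = RHS, so the identity holds for this test φ.
Moreover u is smooth here and v(x) = u'(x) = 4*x - 2 pointwise, so the identity holds for every test function. Hence v is the weak derivative of u.


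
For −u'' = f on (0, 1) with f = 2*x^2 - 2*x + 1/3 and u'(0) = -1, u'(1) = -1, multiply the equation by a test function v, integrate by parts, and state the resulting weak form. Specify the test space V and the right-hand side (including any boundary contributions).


V = H^1(0, 1) (v unrestricted at boundary; u is determined up to an additive constant); weak form: ∫_0^1 u'v' dx = ∫_0^1 (2*x^2 - 2*x + 1/3) v dx − v(1) + v(0) for all v ∈ V.

Multiply both sides by a test function v and integrate from 0 to 1:
  ∫_0^1 −u''(x) v(x) dx = ∫_0^1 f(x) v(x) dx.
Integrate the LHS by parts once:
  ∫_0^1 −u'' v dx = −[u'(x) v(x)]_0^1 + ∫_0^1 u'(x) v'(x) dx.
Thus ∫_0^1 u'(x) v'(x) dx = ∫_0^1 f(x) v(x) dx + [u'(x) v(x)]_0^1.
Choose V so that boundary terms are either known or forced to vanish.
u has inhomogeneous Neumann u'(0) = -1, u'(1) = -1. [u' v]_0^1 = (-1)·v(1) − (-1)·v(0) = − v(1) + v(0). Take V = H^1(0, 1); boundary term becomes part of RHS.
Weak formulation: find u (satisfying any essential BC) such that ∫_0^1 u'(x) v'(x) dx = ∫_0^1 f v dx − v(1) + v(0) for all v ∈ V (Neumann data are natural BCs: they enter the RHS as boundary terms).
Substituting f(x) = 2*x^2 - 2*x + 1/3, the right-hand side is ∫_0^1 (2*x^2 - 2*x + 1/3) v dx − v(1) + v(0).
Compatibility check (pure Neumann): taking v ≡ 1 ∈ V gives 0 = ∫_0^1 f dx + (-1) − (-1), i.e. ∫_0^1 f dx must equal u'(0) − u'(1) = 0. Indeed ∫_0^1 (2*x^2 - 2*x + 1/3) dx = 0, so the data are compatible. The solution is then unique only up to an additive constant (fix it e.g. by requiring ∫_0^1 u dx = 0).


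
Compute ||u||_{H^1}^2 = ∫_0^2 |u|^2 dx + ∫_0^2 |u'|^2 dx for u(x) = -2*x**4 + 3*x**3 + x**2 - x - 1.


||u||_{H^1}^2 = 37528/315

The H^1 norm (squared) on an interval (0, L) is
  ||u||_{H^1}^2 = ∫_0^L u(x)^2 dx + ∫_0^L u'(x)^2 dx.
Compute u'(x) = -8*x**3 + 9*x**2 + 2*x - 1.
Then u(x)^2 = 4*x**8 - 12*x**7 + 5*x**6 + 10*x**5 - x**4 - 8*x**3 - x**2 + 2*x + 1 and u'(x)^2 = 64*x**6 - 144*x**5 + 49*x**4 + 52*x**3 - 14*x**2 - 4*x + 1.
Integrate each monomial from 0 to 2 using ∫_0^2 c·x^n dx = c·2^(n+1)/(n+1):
  ∫_0^2 u(x)^2 dx = ∫_0^2 (4*x^8 - 12*x^7 + 5*x^6 + 10*x^5 - x^4 - 8*x^3 - x^2 + 2*x + 1) dx. Term by term:
    ∫_0^2 4*x^8 dx = 2048/9;  ∫_0^2 -12*x^7 dx = -384;  ∫_0^2 5*x^6 dx = 640/7;
    ∫_0^2 10*x^5 dx = 320/3;  ∫_0^2 -x^4 dx = -32/5;  ∫_0^2 -8*x^3 dx = -32;
    ∫_0^2 -x^2 dx = -8/3;  ∫_0^2 2*x dx = 4;  ∫_0^2 1 dx = 2.
  Sum: 2048/9 − 384 + 640/7 + 320/3 − 32/5 − 32 − 8/3 + 4 + 2 = 2074/315.
  ∫_0^2 u'(x)^2 dx = ∫_0^2 (64*x^6 - 144*x^5 + 49*x^4 + 52*x^3 - 14*x^2 - 4*x + 1) dx. Term by term:
    ∫_0^2 64*x^6 dx = 8192/7;  ∫_0^2 -144*x^5 dx = -1536;  ∫_0^2 49*x^4 dx = 1568/5;
    ∫_0^2 52*x^3 dx = 208;  ∫_0^2 -14*x^2 dx = -112/3;  ∫_0^2 -4*x dx = -8;
    ∫_0^2 1 dx = 2.
  Sum: 8192/7 − 1536 + 1568/5 + 208 − 112/3 − 8 + 2 = 11818/105.
Adding: ||u||_{H^1}^2 = 2074/315 + 11818/105 = 37528/315.


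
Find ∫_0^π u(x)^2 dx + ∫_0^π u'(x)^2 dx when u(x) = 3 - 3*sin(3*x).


||u||_{H^1(0,π)}^2 = -12 + 54*π

u'(x) = -9*cos(3*x).
Expand u² and (u')² and integrate term by term on (0, π), using: for integers n ≥ 1, ∫_0^π sin²(nx) dx = ∫_0^π cos²(nx) dx = π/2; for n ≠ n', ∫_0^π sin(nx)sin(n'x) dx = ∫_0^π cos(nx)cos(n'x) dx = 0; and by product-to-sum, ∫_0^π sin(nx)cos(n'x) dx = ½∫_0^π [sin((n+n')x) + sin((n−n')x)] dx, which is 0 when n+n' is even and 2n/(n²−n'²) when n+n' is odd (it need not vanish on (0, π)). For the constant mode: ∫_0^π 1 dx = π, ∫_0^π cos(nx) dx = 0, ∫_0^π sin(nx) dx = (1−(−1)^n)/n.
  u² squared terms: (3)²·∫1 dx = 9·π = 9*π;  (-3)²·∫sin(3x)² dx = 9·π/2 = 9*π/2.
  u² cross terms: 2·(3)·(-3)·∫1·sin(3x) dx = -18·(2/3) = -12.
  So ∫_0^π u² dx = 9*π + 9*π/2 − 12 = -12 + 27*π/2.
  (u')² squared terms: (-9)²·∫cos(3x)² dx = 81·π/2 = 81*π/2.
  So ∫_0^π (u')² dx = 81*π/2.
||u||_{H^1}^2 = (-12 + 27*π/2) + (81*π/2) = -12 + 54*π.
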